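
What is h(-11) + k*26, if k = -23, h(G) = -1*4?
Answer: -602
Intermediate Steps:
h(G) = -4
h(-11) + k*26 = -4 - 23*26 = -4 - 598 = -602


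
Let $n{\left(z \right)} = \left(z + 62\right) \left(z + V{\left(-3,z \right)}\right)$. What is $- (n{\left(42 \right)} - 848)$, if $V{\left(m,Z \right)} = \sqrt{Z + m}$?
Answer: $-3520 - 104 \sqrt{39} \approx -4169.5$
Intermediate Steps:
$n{\left(z \right)} = \left(62 + z\right) \left(z + \sqrt{-3 + z}\right)$ ($n{\left(z \right)} = \left(z + 62\right) \left(z + \sqrt{z - 3}\right) = \left(62 + z\right) \left(z + \sqrt{-3 + z}\right)$)
$- (n{\left(42 \right)} - 848) = - (\left(42^{2} + 62 \cdot 42 + 62 \sqrt{-3 + 42} + 42 \sqrt{-3 + 42}\right) - 848) = - (\left(1764 + 2604 + 62 \sqrt{39} + 42 \sqrt{39}\right) - 848) = - (\left(4368 + 104 \sqrt{39}\right) - 848) = - (3520 + 104 \sqrt{39}) = -3520 - 104 \sqrt{39}$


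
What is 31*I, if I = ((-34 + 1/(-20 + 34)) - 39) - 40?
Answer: -49011/14 ≈ -3500.8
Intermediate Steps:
I = -1581/14 (I = ((-34 + 1/14) - 39) - 40 = (-475/14 - 39) - 40 = -1021/14 - 40 = -1581/14 ≈ -112.93)
31*I = 31*(-1581/14) = -49011/14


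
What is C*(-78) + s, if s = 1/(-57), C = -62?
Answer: 275651/57 ≈ 4836.0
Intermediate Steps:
s = -1/57 ≈ -0.017544
C*(-78) + s = -62*(-78) - 1/57 = 4836 - 1/57 = 275651/57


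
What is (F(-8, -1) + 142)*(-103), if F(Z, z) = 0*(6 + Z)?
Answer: -14626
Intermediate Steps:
F(Z, z) = 0
(F(-8, -1) + 142)*(-103) = (0 + 142)*(-103) = 142*(-103) = -14626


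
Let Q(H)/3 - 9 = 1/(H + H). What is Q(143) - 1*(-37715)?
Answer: 10794215/286 ≈ 37742.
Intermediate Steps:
Q(H) = 27 + 3/(2*H) (Q(H) = 27 + 3/(H + H) = 27 + 3/((2*H)) = 27 + 3*(1/(2*H)) = 27 + 3/(2*H))
Q(143) - 1*(-37715) = (27 + (3/2)/143) - 1*(-37715) = (27 + (3/2)*(1/143)) + 37715 = (27 + 3/286) + 37715 = 7725/286 + 37715 = 10794215/286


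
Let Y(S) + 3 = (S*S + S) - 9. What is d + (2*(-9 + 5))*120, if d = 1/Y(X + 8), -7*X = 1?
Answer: -2709071/2822 ≈ -959.98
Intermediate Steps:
X = -1/7 (X = -1/7*1 = -1/7 ≈ -0.14286)
Y(S) = -12 + S + S**2 (Y(S) = -3 + ((S*S + S) - 9) = -3 + ((S**2 + S) - 9) = -3 + ((S + S**2) - 9) = -3 + (-9 + S + S**2) = -12 + S + S**2)
d = 49/2822 (d = 1/(-12 + (-1/7 + 8) + (-1/7 + 8)**2) = 1/(-12 + 55/7 + (55/7)**2) = 1/(-12 + 55/7 + 3025/49) = 1/(2822/49) = 49/2822 ≈ 0.017364)
d + (2*(-9 + 5))*120 = 49/2822 + (2*(-9 + 5))*120 = 49/2822 + (2*(-4))*120 = 49/2822 - 8*120 = 49/2822 - 960 = -2709071/2822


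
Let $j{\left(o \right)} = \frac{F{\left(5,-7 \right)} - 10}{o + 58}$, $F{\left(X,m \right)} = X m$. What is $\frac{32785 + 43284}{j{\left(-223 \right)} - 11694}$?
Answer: $- \frac{836759}{128631} \approx -6.5051$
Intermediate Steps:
$j{\left(o \right)} = - \frac{45}{58 + o}$ ($j{\left(o \right)} = \frac{5 \left(-7\right) - 10}{o + 58} = \frac{-35 - 10}{58 + o} = - \frac{45}{58 + o}$)
$\frac{32785 + 43284}{j{\left(-223 \right)} - 11694} = \frac{32785 + 43284}{- \frac{45}{58 - 223} - 11694} = \frac{76069}{- \frac{45}{-165} - 11694} = \frac{76069}{\left(-45\right) \left(- \frac{1}{165}\right) - 11694} = \frac{76069}{\frac{3}{11} - 11694} = \frac{76069}{- \frac{128631}{11}} = 76069 \left(- \frac{11}{128631}\right) = - \frac{836759}{128631}$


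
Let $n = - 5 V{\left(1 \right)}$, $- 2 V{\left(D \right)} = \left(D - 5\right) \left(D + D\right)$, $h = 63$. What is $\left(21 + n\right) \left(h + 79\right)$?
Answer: $142$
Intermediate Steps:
$V{\left(D \right)} = - D \left(-5 + D\right)$ ($V{\left(D \right)} = - \frac{\left(D - 5\right) \left(D + D\right)}{2} = - \frac{\left(-5 + D\right) 2 D}{2} = - \frac{2 D \left(-5 + D\right)}{2} = - D \left(-5 + D\right)$)
$n = -20$ ($n = - 5 \cdot 1 \left(5 - 1\right) = - 5 \cdot 1 \cdot 4 = \left(-5\right) 4 = -20$)
$\left(21 + n\right) \left(h + 79\right) = \left(21 - 20\right) \left(63 + 79\right) = 1 \cdot 142 = 142$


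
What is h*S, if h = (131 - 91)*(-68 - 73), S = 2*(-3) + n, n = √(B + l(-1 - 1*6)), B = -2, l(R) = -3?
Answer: 33840 - 5640*I*√5 ≈ 33840.0 - 12611.0*I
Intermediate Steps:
n = I*√5 (n = √(-2 - 3) = √(-5) = I*√5 ≈ 2.2361*I)
S = -6 + I*√5 (S = 2*(-3) + I*√5 = -6 + I*√5 ≈ -6.0 + 2.2361*I)
h = -5640 (h = 40*(-141) = -5640)
h*S = -5640*(-6 + I*√5) = 33840 - 5640*I*√5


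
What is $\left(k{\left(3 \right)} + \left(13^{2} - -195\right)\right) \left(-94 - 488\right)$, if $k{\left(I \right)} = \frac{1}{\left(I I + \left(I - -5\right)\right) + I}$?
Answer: $- \frac{2118771}{10} \approx -2.1188 \cdot 10^{5}$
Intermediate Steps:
$k{\left(I \right)} = \frac{1}{5 + I^{2} + 2 I}$ ($k{\left(I \right)} = \frac{1}{\left(I^{2} + \left(I + 5\right)\right) + I} = \frac{1}{\left(I^{2} + \left(5 + I\right)\right) + I} = \frac{1}{\left(5 + I + I^{2}\right) + I} = \frac{1}{5 + I^{2} + 2 I}$)
$\left(k{\left(3 \right)} + \left(13^{2} - -195\right)\right) \left(-94 - 488\right) = \left(\frac{1}{5 + 3^{2} + 2 \cdot 3} + \left(13^{2} - -195\right)\right) \left(-94 - 488\right) = \left(\frac{1}{5 + 9 + 6} + \left(169 + 195\right)\right) \left(-582\right) = \left(\frac{1}{20} + 364\right) \left(-582\right) = \frac{7281}{20} \left(-582\right) = - \frac{2118771}{10}$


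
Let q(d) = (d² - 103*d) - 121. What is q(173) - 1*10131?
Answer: 1858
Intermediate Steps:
q(d) = -121 + d² - 103*d
q(173) - 1*10131 = (-121 + 173² - 103*173) - 1*10131 = (-121 + 29929 - 17819) - 10131 = 11989 - 10131 = 1858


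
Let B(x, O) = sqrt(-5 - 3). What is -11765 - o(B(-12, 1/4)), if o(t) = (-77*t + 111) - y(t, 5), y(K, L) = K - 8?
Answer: -11884 + 156*I*sqrt(2) ≈ -11884.0 + 220.62*I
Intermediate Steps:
y(K, L) = -8 + K
B(x, O) = 2*I*sqrt(2) (B(x, O) = sqrt(-8) = 2*I*sqrt(2))
o(t) = 119 - 78*t (o(t) = (-77*t + 111) - (-8 + t) = (111 - 77*t) + (8 - t) = 119 - 78*t)
-11765 - o(B(-12, 1/4)) = -11765 - (119 - 156*I*sqrt(2)) = -11765 + (-119 + 156*I*sqrt(2)) = -11884 + 156*I*sqrt(2)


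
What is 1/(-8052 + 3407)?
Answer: -1/4645 ≈ -0.00021529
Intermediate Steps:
1/(-8052 + 3407) = 1/(-4645) = -1/4645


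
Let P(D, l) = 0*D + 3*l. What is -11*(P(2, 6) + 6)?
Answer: -264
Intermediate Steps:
P(D, l) = 3*l (P(D, l) = 0 + 3*l = 3*l)
-11*(P(2, 6) + 6) = -11*(3*6 + 6) = -11*(18 + 6) = -11*24 = -264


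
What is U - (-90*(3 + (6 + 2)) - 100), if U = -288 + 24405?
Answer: 25207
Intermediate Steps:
U = 24117
U - (-90*(3 + (6 + 2)) - 100) = 24117 - (-90*(3 + (6 + 2)) - 100) = 24117 - (-90*(3 + 8) - 100) = 24117 - (-90*11 - 100) = 24117 - (-15*66 - 100) = 24117 - (-990 - 100) = 24117 - 1*(-1090) = 24117 + 1090 = 25207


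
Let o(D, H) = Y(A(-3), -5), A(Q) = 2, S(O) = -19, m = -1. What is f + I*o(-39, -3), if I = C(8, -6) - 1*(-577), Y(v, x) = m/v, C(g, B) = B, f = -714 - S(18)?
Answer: -1961/2 ≈ -980.50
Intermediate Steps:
f = -695 (f = -714 - 1*(-19) = -714 + 19 = -695)
Y(v, x) = -1/v
o(D, H) = -½ (o(D, H) = -1/2 = -1*½ = -½)
I = 571 (I = -6 - 1*(-577) = -6 + 577 = 571)
f + I*o(-39, -3) = -695 + 571*(-½) = -695 - 571/2 = -1961/2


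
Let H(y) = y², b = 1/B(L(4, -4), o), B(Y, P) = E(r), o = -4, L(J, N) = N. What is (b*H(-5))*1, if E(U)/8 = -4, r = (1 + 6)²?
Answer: -25/32 ≈ -0.78125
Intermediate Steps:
r = 49 (r = 7² = 49)
E(U) = -32 (E(U) = 8*(-4) = -32)
B(Y, P) = -32
b = -1/32 (b = 1/(-32) = -1/32 ≈ -0.031250)
(b*H(-5))*1 = -1/32*(-5)²*1 = -1/32*25*1 = -25/32*1 = -25/32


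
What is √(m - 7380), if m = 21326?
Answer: √13946 ≈ 118.09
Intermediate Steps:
√(m - 7380) = √(21326 - 7380) = √13946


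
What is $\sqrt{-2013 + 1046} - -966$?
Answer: $966 + i \sqrt{967} \approx 966.0 + 31.097 i$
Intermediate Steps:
$\sqrt{-2013 + 1046} - -966 = \sqrt{-967} + 966 = i \sqrt{967} + 966 = 966 + i \sqrt{967}$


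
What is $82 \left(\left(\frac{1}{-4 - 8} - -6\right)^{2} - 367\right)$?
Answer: $- \frac{1960087}{72} \approx -27223.0$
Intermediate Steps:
$82 \left(\left(\frac{1}{-4 - 8} - -6\right)^{2} - 367\right) = 82 \left(\left(\frac{1}{-12} + 6\right)^{2} - 367\right) = 82 \left(\left(- \frac{1}{12} + 6\right)^{2} - 367\right) = 82 \left(\left(\frac{71}{12}\right)^{2} - 367\right) = 82 \left(\frac{5041}{144} - 367\right) = 82 \left(- \frac{47807}{144}\right) = - \frac{1960087}{72}$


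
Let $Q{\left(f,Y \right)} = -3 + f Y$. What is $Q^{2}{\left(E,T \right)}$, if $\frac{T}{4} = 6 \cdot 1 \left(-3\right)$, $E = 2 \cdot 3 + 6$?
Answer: $751689$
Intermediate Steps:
$E = 12$ ($E = 6 + 6 = 12$)
$T = -72$ ($T = 4 \cdot 6 \cdot 1 \left(-3\right) = 4 \cdot 6 \left(-3\right) = 4 \left(-18\right) = -72$)
$Q{\left(f,Y \right)} = -3 + Y f$
$Q^{2}{\left(E,T \right)} = \left(-3 - 864\right)^{2} = \left(-867\right)^{2} = 751689$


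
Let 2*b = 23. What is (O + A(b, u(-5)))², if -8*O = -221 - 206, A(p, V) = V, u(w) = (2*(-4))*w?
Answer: 558009/64 ≈ 8718.9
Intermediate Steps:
u(w) = -8*w
b = 23/2 (b = (½)*23 = 23/2 ≈ 11.500)
O = 427/8 (O = -(-221 - 206)/8 = -⅛*(-427) = 427/8 ≈ 53.375)
(O + A(b, u(-5)))² = (427/8 - 8*(-5))² = (427/8 + 40)² = (747/8)² = 558009/64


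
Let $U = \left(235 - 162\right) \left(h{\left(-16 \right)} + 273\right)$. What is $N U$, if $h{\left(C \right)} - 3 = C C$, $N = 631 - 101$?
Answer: $20583080$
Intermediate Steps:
$N = 530$
$h{\left(C \right)} = 3 + C^{2}$ ($h{\left(C \right)} = 3 + C C = 3 + C^{2}$)
$U = 38836$ ($U = \left(235 - 162\right) \left(\left(3 + \left(-16\right)^{2}\right) + 273\right) = 73 \left(\left(3 + 256\right) + 273\right) = 73 \left(259 + 273\right) = 73 \cdot 532 = 38836$)
$N U = 530 \cdot 38836 = 20583080$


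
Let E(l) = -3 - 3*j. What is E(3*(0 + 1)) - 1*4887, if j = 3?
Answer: -4899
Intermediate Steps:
E(l) = -12 (E(l) = -3 - 3*3 = -3 - 9 = -12)
E(3*(0 + 1)) - 1*4887 = -12 - 1*4887 = -12 - 4887 = -4899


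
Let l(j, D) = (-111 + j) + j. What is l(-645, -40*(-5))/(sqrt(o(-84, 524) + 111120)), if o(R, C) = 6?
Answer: -467*sqrt(111126)/37042 ≈ -4.2027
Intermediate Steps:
l(j, D) = -111 + 2*j
l(-645, -40*(-5))/(sqrt(o(-84, 524) + 111120)) = (-111 + 2*(-645))/(sqrt(6 + 111120)) = (-111 - 1290)/(sqrt(111126)) = -467*sqrt(111126)/37042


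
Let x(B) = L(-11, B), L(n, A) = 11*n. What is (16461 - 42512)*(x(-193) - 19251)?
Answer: 504659972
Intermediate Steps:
x(B) = -121 (x(B) = 11*(-11) = -121)
(16461 - 42512)*(x(-193) - 19251) = (16461 - 42512)*(-121 - 19251) = -26051*(-19372) = 504659972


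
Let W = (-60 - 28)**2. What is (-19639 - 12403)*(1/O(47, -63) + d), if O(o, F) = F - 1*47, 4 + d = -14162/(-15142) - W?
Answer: 103364937307361/416405 ≈ 2.4823e+8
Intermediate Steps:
W = 7744 (W = (-88)**2 = 7744)
d = -58653027/7571 (d = -4 + (-14162/(-15142) - 1*7744) = -4 + (-14162*(-1/15142) - 7744) = -4 + (7081/7571 - 7744) = -4 - 58622743/7571 = -58653027/7571 ≈ -7747.1)
O(o, F) = -47 + F (O(o, F) = F - 47 = -47 + F)
(-19639 - 12403)*(1/O(47, -63) + d) = (-19639 - 12403)*(1/(-47 - 63) - 58653027/7571) = -32042*(1/(-110) - 58653027/7571) = -32042*(-1/110 - 58653027/7571) = -32042*(-6451840541/832810) = 103364937307361/416405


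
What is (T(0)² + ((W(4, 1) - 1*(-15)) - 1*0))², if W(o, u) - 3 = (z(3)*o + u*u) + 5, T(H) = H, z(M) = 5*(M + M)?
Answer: 20736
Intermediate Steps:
z(M) = 10*M (z(M) = 5*(2*M) = 10*M)
W(o, u) = 8 + u² + 30*o (W(o, u) = 3 + (((10*3)*o + u*u) + 5) = 3 + ((30*o + u²) + 5) = 3 + ((u² + 30*o) + 5) = 3 + (5 + u² + 30*o) = 8 + u² + 30*o)
(T(0)² + ((W(4, 1) - 1*(-15)) - 1*0))² = (0² + (((8 + 1² + 30*4) - 1*(-15)) - 1*0))² = (0 + (((8 + 1 + 120) + 15) + 0))² = (0 + ((129 + 15) + 0))² = (0 + (144 + 0))² = (0 + 144)² = 144² = 20736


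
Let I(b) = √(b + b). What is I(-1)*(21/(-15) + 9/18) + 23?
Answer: 23 - 9*I*√2/10 ≈ 23.0 - 1.2728*I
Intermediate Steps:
I(b) = √2*√b (I(b) = √(2*b) = √2*√b)
I(-1)*(21/(-15) + 9/18) + 23 = (√2*√(-1))*(21/(-15) + 9/18) + 23 = (√2*I)*(21*(-1/15) + 9*(1/18)) + 23 = (I*√2)*(-7/5 + ½) + 23 = (I*√2)*(-9/10) + 23 = -9*I*√2/10 + 23 = 23 - 9*I*√2/10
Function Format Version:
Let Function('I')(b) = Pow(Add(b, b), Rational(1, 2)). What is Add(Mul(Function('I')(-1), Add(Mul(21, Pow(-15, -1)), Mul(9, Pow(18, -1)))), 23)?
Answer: Add(23, Mul(Rational(-9, 10), I, Pow(2, Rational(1, 2)))) ≈ Add(23.000, Mul(-1.2728, I))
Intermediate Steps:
Function('I')(b) = Mul(Pow(2, Rational(1, 2)), Pow(b, Rational(1, 2))) (Function('I')(b) = Pow(Mul(2, b), Rational(1, 2)) = Mul(Pow(2, Rational(1, 2)), Pow(b, Rational(1, 2))))
Add(Mul(Function('I')(-1), Add(Mul(21, Pow(-15, -1)), Mul(9, Pow(18, -1)))), 23) = Add(Mul(Mul(Pow(2, Rational(1, 2)), Pow(-1, Rational(1, 2))), Add(Mul(21, Pow(-15, -1)), Mul(9, Pow(18, -1)))), 23) = Add(Mul(Mul(Pow(2, Rational(1, 2)), I), Add(Mul(21, Rational(-1, 15)), Mul(9, Rational(1, 18)))), 23) = Add(Mul(Mul(I, Pow(2, Rational(1, 2))), Add(Rational(-7, 5), Rational(1, 2))), 23) = Add(Mul(Mul(I, Pow(2, Rational(1, 2))), Rational(-9, 10)), 23) = Add(Mul(Rational(-9, 10), I, Pow(2, Rational(1, 2))), 23) = Add(23, Mul(Rational(-9, 10), I, Pow(2, Rational(1, 2))))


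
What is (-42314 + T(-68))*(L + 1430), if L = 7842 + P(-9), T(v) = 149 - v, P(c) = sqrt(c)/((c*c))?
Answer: -390323384 - 42097*I/27 ≈ -3.9032e+8 - 1559.1*I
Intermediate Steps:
P(c) = c**(-3/2) (P(c) = sqrt(c)/(c**2) = sqrt(c)/c**2 = c**(-3/2))
L = 7842 + I/27 (L = 7842 + (-9)**(-3/2) = 7842 + I/27 ≈ 7842.0 + 0.037037*I)
(-42314 + T(-68))*(L + 1430) = (-42314 + (149 - 1*(-68)))*((7842 + I/27) + 1430) = (-42314 + (149 + 68))*(9272 + I/27) = (-42314 + 217)*(9272 + I/27) = -42097*(9272 + I/27) = -390323384 - 42097*I/27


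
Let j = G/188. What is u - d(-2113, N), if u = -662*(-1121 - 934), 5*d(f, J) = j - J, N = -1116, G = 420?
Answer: 319643793/235 ≈ 1.3602e+6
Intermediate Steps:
j = 105/47 (j = 420/188 = 420*(1/188) = 105/47 ≈ 2.2340)
d(f, J) = 21/47 - J/5 (d(f, J) = (105/47 - J)/5 = 21/47 - J/5)
u = 1360410 (u = -662*(-2055) = 1360410)
u - d(-2113, N) = 1360410 - (21/47 - ⅕*(-1116)) = 1360410 - (21/47 + 1116/5) = 1360410 - 1*52557/235 = 1360410 - 52557/235 = 319643793/235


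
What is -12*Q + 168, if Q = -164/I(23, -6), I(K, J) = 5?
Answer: 2808/5 ≈ 561.60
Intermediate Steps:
Q = -164/5 ≈ -32.800
-12*Q + 168 = -12*(-164/5) + 168 = 1968/5 + 168 = 2808/5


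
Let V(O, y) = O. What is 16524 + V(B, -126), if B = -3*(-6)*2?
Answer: 16560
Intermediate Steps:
B = 36 (B = 18*2 = 36)
16524 + V(B, -126) = 16524 + 36 = 16560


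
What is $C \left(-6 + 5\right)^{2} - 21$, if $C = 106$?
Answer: $85$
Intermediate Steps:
$C \left(-6 + 5\right)^{2} - 21 = 106 \left(-6 + 5\right)^{2} - 21 = 106 \left(-1\right)^{2} - 21 = 106 \cdot 1 - 21 = 106 - 21 = 85$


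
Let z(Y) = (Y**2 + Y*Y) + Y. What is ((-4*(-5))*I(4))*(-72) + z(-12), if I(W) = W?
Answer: -5484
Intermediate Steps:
z(Y) = Y + 2*Y**2 (z(Y) = (Y**2 + Y**2) + Y = 2*Y**2 + Y = Y + 2*Y**2)
((-4*(-5))*I(4))*(-72) + z(-12) = (-4*(-5)*4)*(-72) - 12*(1 + 2*(-12)) = (20*4)*(-72) - 12*(1 - 24) = 80*(-72) - 12*(-23) = -5760 + 276 = -5484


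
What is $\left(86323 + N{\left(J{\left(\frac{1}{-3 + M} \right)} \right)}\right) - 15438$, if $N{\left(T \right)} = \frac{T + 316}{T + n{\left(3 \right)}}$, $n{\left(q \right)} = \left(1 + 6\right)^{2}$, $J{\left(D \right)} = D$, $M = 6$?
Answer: $\frac{10491929}{148} \approx 70891.0$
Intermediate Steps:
$n{\left(q \right)} = 49$ ($n{\left(q \right)} = 7^{2} = 49$)
$N{\left(T \right)} = \frac{316 + T}{49 + T}$ ($N{\left(T \right)} = \frac{T + 316}{T + 49} = \frac{316 + T}{49 + T}$)
$\left(86323 + N{\left(J{\left(\frac{1}{-3 + M} \right)} \right)}\right) - 15438 = \left(86323 + \frac{316 + \frac{1}{-3 + 6}}{49 + \frac{1}{-3 + 6}}\right) - 15438 = \left(86323 + \frac{316 + \frac{1}{3}}{49 + \frac{1}{3}}\right) - 15438 = \left(86323 + \frac{1}{\frac{148}{3}} \cdot \frac{949}{3}\right) - 15438 = \left(86323 + \frac{3}{148} \cdot \frac{949}{3}\right) - 15438 = \left(86323 + \frac{949}{148}\right) - 15438 = \frac{12776753}{148} - 15438 = \frac{10491929}{148}$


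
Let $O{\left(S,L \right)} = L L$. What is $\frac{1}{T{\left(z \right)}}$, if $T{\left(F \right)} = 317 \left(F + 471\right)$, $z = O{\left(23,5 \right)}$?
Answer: $\frac{1}{157232} \approx 6.36 \cdot 10^{-6}$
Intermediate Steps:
$O{\left(S,L \right)} = L^{2}$
$z = 25$ ($z = 5^{2} = 25$)
$T{\left(F \right)} = 149307 + 317 F$ ($T{\left(F \right)} = 317 \left(471 + F\right) = 149307 + 317 F$)
$\frac{1}{T{\left(z \right)}} = \frac{1}{149307 + 317 \cdot 25} = \frac{1}{149307 + 7925} = \frac{1}{157232}$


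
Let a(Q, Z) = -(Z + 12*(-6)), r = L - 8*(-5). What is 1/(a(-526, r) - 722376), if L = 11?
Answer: -1/722355 ≈ -1.3844e-6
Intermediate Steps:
r = 51 (r = 11 - 8*(-5) = 11 + 40 = 51)
a(Q, Z) = 72 - Z (a(Q, Z) = -(Z - 72) = -(-72 + Z) = 72 - Z)
1/(a(-526, r) - 722376) = 1/((72 - 1*51) - 722376) = 1/((72 - 51) - 722376) = 1/(21 - 722376) = 1/(-722355) = -1/722355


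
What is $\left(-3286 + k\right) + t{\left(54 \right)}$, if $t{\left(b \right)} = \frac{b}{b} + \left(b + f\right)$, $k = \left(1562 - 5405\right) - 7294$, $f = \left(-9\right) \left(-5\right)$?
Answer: $-14323$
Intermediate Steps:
$f = 45$
$k = -11137$ ($k = -3843 - 7294 = -11137$)
$t{\left(b \right)} = 46 + b$ ($t{\left(b \right)} = \frac{b}{b} + \left(b + 45\right) = 1 + \left(45 + b\right) = 46 + b$)
$\left(-3286 + k\right) + t{\left(54 \right)} = \left(-3286 - 11137\right) + \left(46 + 54\right) = -14423 + 100 = -14323$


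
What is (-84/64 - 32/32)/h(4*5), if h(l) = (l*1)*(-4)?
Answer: 37/1280 ≈ 0.028906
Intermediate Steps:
h(l) = -4*l (h(l) = l*(-4) = -4*l)
(-84/64 - 32/32)/h(4*5) = (-84/64 - 32/32)/((-16*5)) = (-84*1/64 - 32*1/32)/((-4*20)) = (-21/16 - 1)/(-80) = -37/16*(-1/80) = 37/1280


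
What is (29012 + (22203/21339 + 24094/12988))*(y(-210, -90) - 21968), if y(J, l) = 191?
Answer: -572287130998863/905722 ≈ -6.3186e+8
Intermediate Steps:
(29012 + (22203/21339 + 24094/12988))*(y(-210, -90) - 21968) = (29012 + (22203/21339 + 24094/12988))*(191 - 21968) = (29012 + (22203*(1/21339) + 24094*(1/12988)))*(-21777) = (29012 + (2467/2371 + 12047/6494))*(-21777) = (29012 + 44584135/15397274)*(-21777) = (446750297423/15397274)*(-21777) = -572287130998863/905722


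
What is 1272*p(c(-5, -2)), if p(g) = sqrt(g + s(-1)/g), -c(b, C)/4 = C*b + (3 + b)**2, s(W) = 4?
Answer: 636*I*sqrt(10990)/7 ≈ 9524.8*I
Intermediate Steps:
c(b, C) = -4*(3 + b)**2 - 4*C*b (c(b, C) = -4*(C*b + (3 + b)**2) = -4*((3 + b)**2 + C*b) = -4*(3 + b)**2 - 4*C*b)
p(g) = sqrt(g + 4/g)
1272*p(c(-5, -2)) = 1272*sqrt((-4*(3 - 5)**2 - 4*(-2)*(-5)) + 4/(-4*(3 - 5)**2 - 4*(-2)*(-5))) = 1272*sqrt((-4*(-2)**2 - 40) + 4/(-4*(-2)**2 - 40)) = 1272*sqrt((-4*4 - 40) + 4/(-4*4 - 40)) = 1272*sqrt((-16 - 40) + 4/(-16 - 40)) = 1272*sqrt(-56 + 4/(-56)) = 1272*sqrt(-56 + 4*(-1/56)) = 1272*sqrt(-56 - 1/14) = 1272*sqrt(-785/14) = 1272*(I*sqrt(10990)/14) = 636*I*sqrt(10990)/7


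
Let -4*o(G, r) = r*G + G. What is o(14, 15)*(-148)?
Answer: 8288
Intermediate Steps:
o(G, r) = -G/4 - G*r/4 (o(G, r) = -(r*G + G)/4 = -(G*r + G)/4 = -(G + G*r)/4 = -G/4 - G*r/4)
o(14, 15)*(-148) = -1/4*14*(1 + 15)*(-148) = -1/4*14*16*(-148) = -56*(-148) = 8288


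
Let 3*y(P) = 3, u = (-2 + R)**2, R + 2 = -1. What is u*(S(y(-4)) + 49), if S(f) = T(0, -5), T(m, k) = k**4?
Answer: 16850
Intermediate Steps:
R = -3 (R = -2 - 1 = -3)
u = 25 (u = (-2 - 3)**2 = (-5)**2 = 25)
y(P) = 1 (y(P) = (1/3)*3 = 1)
S(f) = 625 (S(f) = (-5)**4 = 625)
u*(S(y(-4)) + 49) = 25*(625 + 49) = 25*674 = 16850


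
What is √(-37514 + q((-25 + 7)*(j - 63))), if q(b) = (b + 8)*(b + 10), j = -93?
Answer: √7897974 ≈ 2810.3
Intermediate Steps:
q(b) = (8 + b)*(10 + b)
√(-37514 + q((-25 + 7)*(j - 63))) = √(-37514 + (80 + ((-25 + 7)*(-93 - 63))² + 18*((-25 + 7)*(-93 - 63)))) = √(-37514 + (80 + (-18*(-156))² + 18*(-18*(-156)))) = √(-37514 + (80 + 2808² + 18*2808)) = √(-37514 + (80 + 7884864 + 50544)) = √(-37514 + 7935488) = √7897974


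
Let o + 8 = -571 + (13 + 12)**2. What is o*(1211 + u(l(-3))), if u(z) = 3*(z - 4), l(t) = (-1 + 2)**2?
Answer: 55292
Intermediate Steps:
l(t) = 1 (l(t) = 1**2 = 1)
u(z) = -12 + 3*z (u(z) = 3*(-4 + z) = -12 + 3*z)
o = 46 (o = -8 + (-571 + (13 + 12)**2) = -8 + (-571 + 25**2) = -8 + (-571 + 625) = -8 + 54 = 46)
o*(1211 + u(l(-3))) = 46*(1211 + (-12 + 3*1)) = 46*(1211 + (-12 + 3)) = 46*(1211 - 9) = 46*1202 = 55292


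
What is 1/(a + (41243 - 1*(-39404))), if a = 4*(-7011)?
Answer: 1/52603 ≈ 1.9010e-5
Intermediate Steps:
a = -28044
1/(a + (41243 - 1*(-39404))) = 1/(-28044 + (41243 - 1*(-39404))) = 1/(-28044 + (41243 + 39404)) = 1/(-28044 + 80647) = 1/52603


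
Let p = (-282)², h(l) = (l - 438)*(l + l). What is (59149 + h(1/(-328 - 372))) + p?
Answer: 33975191601/245000 ≈ 1.3867e+5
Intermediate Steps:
h(l) = 2*l*(-438 + l) (h(l) = (-438 + l)*(2*l) = 2*l*(-438 + l))
p = 79524
(59149 + h(1/(-328 - 372))) + p = (59149 + 2*(-438 + 1/(-328 - 372))/(-328 - 372)) + 79524 = (59149 + 2*(-438 + 1/(-700))/(-700)) + 79524 = (59149 + 2*(-1/700)*(-438 - 1/700)) + 79524 = (59149 + 2*(-1/700)*(-306601/700)) + 79524 = (59149 + 306601/245000) + 79524 = 14491811601/245000 + 79524 = 33975191601/245000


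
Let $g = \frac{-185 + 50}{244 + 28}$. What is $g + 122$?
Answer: $\frac{33049}{272} \approx 121.5$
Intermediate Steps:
$g = - \frac{135}{272} \approx -0.49632$
$g + 122 = - \frac{135}{272} + 122 = \frac{33049}{272}$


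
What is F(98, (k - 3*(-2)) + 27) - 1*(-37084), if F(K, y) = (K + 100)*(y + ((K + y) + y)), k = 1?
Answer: 76684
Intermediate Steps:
F(K, y) = (100 + K)*(K + 3*y) (F(K, y) = (100 + K)*(y + (K + 2*y)) = (100 + K)*(K + 3*y))
F(98, (k - 3*(-2)) + 27) - 1*(-37084) = (98**2 + 100*98 + 300*((1 - 3*(-2)) + 27) + 3*98*((1 - 3*(-2)) + 27)) - 1*(-37084) = (9604 + 9800 + 300*((1 + 6) + 27) + 3*98*((1 + 6) + 27)) + 37084 = (9604 + 9800 + 300*(7 + 27) + 3*98*(7 + 27)) + 37084 = (9604 + 9800 + 300*34 + 3*98*34) + 37084 = (9604 + 9800 + 10200 + 9996) + 37084 = 39600 + 37084 = 76684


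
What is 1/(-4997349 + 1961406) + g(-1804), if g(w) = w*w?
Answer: 9880221474287/3035943 ≈ 3.2544e+6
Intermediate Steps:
g(w) = w**2
1/(-4997349 + 1961406) + g(-1804) = 1/(-4997349 + 1961406) + (-1804)**2 = 1/(-3035943) + 3254416 = -1/3035943 + 3254416 = 9880221474287/3035943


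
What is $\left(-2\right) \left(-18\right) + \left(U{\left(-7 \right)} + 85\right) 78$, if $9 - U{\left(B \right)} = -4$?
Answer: $7680$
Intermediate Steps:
$U{\left(B \right)} = 13$ ($U{\left(B \right)} = 9 - -4 = 9 + 4 = 13$)
$\left(-2\right) \left(-18\right) + \left(U{\left(-7 \right)} + 85\right) 78 = \left(-2\right) \left(-18\right) + \left(13 + 85\right) 78 = 36 + 98 \cdot 78 = 36 + 7644 = 7680$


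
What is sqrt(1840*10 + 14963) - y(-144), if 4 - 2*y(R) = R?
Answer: -74 + 3*sqrt(3707) ≈ 108.66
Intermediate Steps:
y(R) = 2 - R/2
sqrt(1840*10 + 14963) - y(-144) = sqrt(1840*10 + 14963) - (2 - 1/2*(-144)) = sqrt(18400 + 14963) - (2 + 72) = sqrt(33363) - 1*74 = 3*sqrt(3707) - 74 = -74 + 3*sqrt(3707)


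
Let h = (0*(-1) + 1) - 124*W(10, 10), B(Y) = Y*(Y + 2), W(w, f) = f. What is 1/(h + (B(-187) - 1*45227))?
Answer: -1/11871 ≈ -8.4239e-5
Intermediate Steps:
B(Y) = Y*(2 + Y)
h = -1239 (h = (0*(-1) + 1) - 124*10 = (0 + 1) - 1240 = 1 - 1240 = -1239)
1/(h + (B(-187) - 1*45227)) = 1/(-1239 + (-187*(2 - 187) - 1*45227)) = 1/(-1239 + (-187*(-185) - 45227)) = 1/(-1239 + (34595 - 45227)) = 1/(-1239 - 10632) = 1/(-11871) = -1/11871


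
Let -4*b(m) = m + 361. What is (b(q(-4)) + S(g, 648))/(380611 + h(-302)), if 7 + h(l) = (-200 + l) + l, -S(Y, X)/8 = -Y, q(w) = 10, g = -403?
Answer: -13267/1519200 ≈ -0.0087329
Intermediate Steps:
S(Y, X) = 8*Y (S(Y, X) = -(-8)*Y = 8*Y)
b(m) = -361/4 - m/4 (b(m) = -(m + 361)/4 = -(361 + m)/4 = -361/4 - m/4)
h(l) = -207 + 2*l (h(l) = -7 + ((-200 + l) + l) = -7 + (-200 + 2*l) = -207 + 2*l)
(b(q(-4)) + S(g, 648))/(380611 + h(-302)) = ((-361/4 - ¼*10) + 8*(-403))/(380611 + (-207 + 2*(-302))) = ((-361/4 - 5/2) - 3224)/(380611 + (-207 - 604)) = (-371/4 - 3224)/(380611 - 811) = -13267/4/379800 = -13267/4*1/379800 = -13267/1519200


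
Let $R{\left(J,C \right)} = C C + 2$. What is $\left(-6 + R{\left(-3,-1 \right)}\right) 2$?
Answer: $-6$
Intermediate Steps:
$R{\left(J,C \right)} = 2 + C^{2}$ ($R{\left(J,C \right)} = C^{2} + 2 = 2 + C^{2}$)
$\left(-6 + R{\left(-3,-1 \right)}\right) 2 = \left(-6 + \left(2 + \left(-1\right)^{2}\right)\right) 2 = \left(-6 + \left(2 + 1\right)\right) 2 = \left(-6 + 3\right) 2 = \left(-3\right) 2 = -6$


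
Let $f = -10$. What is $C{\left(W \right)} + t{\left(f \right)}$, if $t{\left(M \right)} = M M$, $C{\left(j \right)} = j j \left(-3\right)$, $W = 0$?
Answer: $100$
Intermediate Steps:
$C{\left(j \right)} = - 3 j^{2}$ ($C{\left(j \right)} = j^{2} \left(-3\right) = - 3 j^{2}$)
$t{\left(M \right)} = M^{2}$
$C{\left(W \right)} + t{\left(f \right)} = - 3 \cdot 0^{2} + \left(-10\right)^{2} = \left(-3\right) 0 + 100 = 0 + 100 = 100$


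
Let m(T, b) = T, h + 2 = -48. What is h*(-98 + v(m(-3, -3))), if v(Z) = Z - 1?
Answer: 5100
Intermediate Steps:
h = -50 (h = -2 - 48 = -50)
v(Z) = -1 + Z
h*(-98 + v(m(-3, -3))) = -50*(-98 + (-1 - 3)) = -50*(-98 - 4) = -50*(-102) = 5100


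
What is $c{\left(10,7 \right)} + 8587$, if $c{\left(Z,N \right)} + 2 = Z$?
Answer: $8595$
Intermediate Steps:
$c{\left(Z,N \right)} = -2 + Z$
$c{\left(10,7 \right)} + 8587 = \left(-2 + 10\right) + 8587 = 8 + 8587 = 8595$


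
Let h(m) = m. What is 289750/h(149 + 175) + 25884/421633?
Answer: 61088274083/68304546 ≈ 894.35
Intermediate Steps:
289750/h(149 + 175) + 25884/421633 = 289750/(149 + 175) + 25884/421633 = 289750/324 + 25884*(1/421633) = 289750*(1/324) + 25884/421633 = 144875/162 + 25884/421633 = 61088274083/68304546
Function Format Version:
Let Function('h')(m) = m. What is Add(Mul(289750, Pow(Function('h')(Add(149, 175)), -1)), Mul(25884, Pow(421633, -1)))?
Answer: Rational(61088274083, 68304546) ≈ 894.35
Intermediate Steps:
Add(Mul(289750, Pow(Function('h')(Add(149, 175)), -1)), Mul(25884, Pow(421633, -1))) = Add(Mul(289750, Pow(Add(149, 175), -1)), Mul(25884, Pow(421633, -1))) = Add(Mul(289750, Pow(324, -1)), Mul(25884, Rational(1, 421633))) = Add(Mul(289750, Rational(1, 324)), Rational(25884, 421633)) = Add(Rational(144875, 162), Rational(25884, 421633)) = Rational(61088274083, 68304546)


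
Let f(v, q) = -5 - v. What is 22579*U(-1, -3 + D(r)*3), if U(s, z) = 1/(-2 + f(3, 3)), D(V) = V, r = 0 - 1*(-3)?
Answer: -22579/10 ≈ -2257.9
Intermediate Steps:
r = 3 (r = 0 + 3 = 3)
U(s, z) = -⅒ (U(s, z) = 1/(-2 + (-5 - 1*3)) = 1/(-2 + (-5 - 3)) = 1/(-2 - 8) = 1/(-10) = -⅒)
22579*U(-1, -3 + D(r)*3) = 22579*(-⅒) = -22579/10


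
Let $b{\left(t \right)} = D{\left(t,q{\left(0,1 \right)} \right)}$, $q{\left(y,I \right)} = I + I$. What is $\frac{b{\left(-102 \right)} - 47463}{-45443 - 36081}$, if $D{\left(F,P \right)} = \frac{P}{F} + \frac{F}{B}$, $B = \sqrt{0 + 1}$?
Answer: $\frac{606454}{1039431} \approx 0.58345$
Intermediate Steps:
$q{\left(y,I \right)} = 2 I$
$B = 1$ ($B = \sqrt{1} = 1$)
$D{\left(F,P \right)} = F + \frac{P}{F}$ ($D{\left(F,P \right)} = \frac{P}{F} + \frac{F}{1} = \frac{P}{F} + F 1 = \frac{P}{F} + F = F + \frac{P}{F}$)
$b{\left(t \right)} = t + \frac{2}{t}$ ($b{\left(t \right)} = t + \frac{2 \cdot 1}{t} = t + \frac{2}{t}$)
$\frac{b{\left(-102 \right)} - 47463}{-45443 - 36081} = \frac{\left(-102 + \frac{2}{-102}\right) - 47463}{-45443 - 36081} = \frac{\left(-102 + 2 \left(- \frac{1}{102}\right)\right) - 47463}{-81524} = \left(\left(-102 - \frac{1}{51}\right) - 47463\right) \left(- \frac{1}{81524}\right) = \left(- \frac{5203}{51} - 47463\right) \left(- \frac{1}{81524}\right) = \left(- \frac{2425816}{51}\right) \left(- \frac{1}{81524}\right) = \frac{606454}{1039431}$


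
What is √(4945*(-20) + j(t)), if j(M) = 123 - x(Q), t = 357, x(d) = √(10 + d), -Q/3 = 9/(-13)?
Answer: √(-16693313 - 13*√2041)/13 ≈ 314.29*I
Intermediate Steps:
Q = 27/13 (Q = -27/(-13) = -27*(-1)/13 = -3*(-9/13) = 27/13 ≈ 2.0769)
j(M) = 123 - √2041/13 (j(M) = 123 - √(10 + 27/13) = 123 - √(157/13) = 123 - √2041/13)
√(4945*(-20) + j(t)) = √(4945*(-20) + (123 - √2041/13)) = √(-98900 + (123 - √2041/13)) = √(-98777 - √2041/13)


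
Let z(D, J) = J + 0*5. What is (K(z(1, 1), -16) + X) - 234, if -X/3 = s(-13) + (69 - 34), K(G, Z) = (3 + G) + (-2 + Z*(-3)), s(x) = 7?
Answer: -310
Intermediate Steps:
z(D, J) = J (z(D, J) = J + 0 = J)
K(G, Z) = 1 + G - 3*Z (K(G, Z) = (3 + G) + (-2 - 3*Z) = 1 + G - 3*Z)
X = -126 (X = -3*(7 + (69 - 34)) = -3*(7 + 35) = -3*42 = -126)
(K(z(1, 1), -16) + X) - 234 = ((1 + 1 - 3*(-16)) - 126) - 234 = ((1 + 1 + 48) - 126) - 234 = (50 - 126) - 234 = -76 - 234 = -310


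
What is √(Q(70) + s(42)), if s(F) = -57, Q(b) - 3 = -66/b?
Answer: I*√67305/35 ≈ 7.4123*I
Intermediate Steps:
Q(b) = 3 - 66/b
√(Q(70) + s(42)) = √((3 - 66/70) - 57) = √((3 - 66*1/70) - 57) = √((3 - 33/35) - 57) = √(72/35 - 57) = √(-1923/35) = I*√67305/35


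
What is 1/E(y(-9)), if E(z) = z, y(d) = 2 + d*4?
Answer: -1/34 ≈ -0.029412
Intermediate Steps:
y(d) = 2 + 4*d
1/E(y(-9)) = 1/(2 + 4*(-9)) = 1/(2 - 36) = 1/(-34) = -1/34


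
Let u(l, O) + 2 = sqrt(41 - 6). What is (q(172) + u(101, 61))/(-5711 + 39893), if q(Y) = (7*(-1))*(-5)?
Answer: 11/11394 + sqrt(35)/34182 ≈ 0.0011385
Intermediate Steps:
q(Y) = 35 (q(Y) = -7*(-5) = 35)
u(l, O) = -2 + sqrt(35) (u(l, O) = -2 + sqrt(41 - 6) = -2 + sqrt(35))
(q(172) + u(101, 61))/(-5711 + 39893) = (35 + (-2 + sqrt(35)))/(-5711 + 39893) = (33 + sqrt(35))/34182 = (33 + sqrt(35))*(1/34182) = 11/11394 + sqrt(35)/34182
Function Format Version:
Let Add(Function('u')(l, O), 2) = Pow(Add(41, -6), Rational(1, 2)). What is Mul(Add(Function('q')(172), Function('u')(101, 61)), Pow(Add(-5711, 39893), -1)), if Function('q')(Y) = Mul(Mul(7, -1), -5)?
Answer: Add(Rational(11, 11394), Mul(Rational(1, 34182), Pow(35, Rational(1, 2)))) ≈ 0.0011385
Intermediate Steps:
Function('q')(Y) = 35 (Function('q')(Y) = Mul(-7, -5) = 35)
Function('u')(l, O) = Add(-2, Pow(35, Rational(1, 2))) (Function('u')(l, O) = Add(-2, Pow(Add(41, -6), Rational(1, 2))) = Add(-2, Pow(35, Rational(1, 2))))
Mul(Add(Function('q')(172), Function('u')(101, 61)), Pow(Add(-5711, 39893), -1)) = Mul(Add(35, Add(-2, Pow(35, Rational(1, 2)))), Pow(Add(-5711, 39893), -1)) = Mul(Add(33, Pow(35, Rational(1, 2))), Pow(34182, -1)) = Mul(Add(33, Pow(35, Rational(1, 2))), Rational(1, 34182)) = Add(Rational(11, 11394), Mul(Rational(1, 34182), Pow(35, Rational(1, 2))))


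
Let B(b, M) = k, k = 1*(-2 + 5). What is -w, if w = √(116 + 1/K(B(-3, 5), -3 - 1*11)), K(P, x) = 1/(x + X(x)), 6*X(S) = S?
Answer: -√897/3 ≈ -9.9833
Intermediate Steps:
X(S) = S/6
k = 3 (k = 1*3 = 3)
B(b, M) = 3
K(P, x) = 6/(7*x) (K(P, x) = 1/(x + x/6) = 1/(7*x/6) = 6/(7*x))
w = √897/3 (w = √(116 + 1/(6/(7*(-3 - 1*11)))) = √(116 + 1/(6/(7*(-3 - 11)))) = √(116 + 1/((6/7)/(-14))) = √(116 + 1/((6/7)*(-1/14))) = √(116 + 1/(-3/49)) = √(116 - 49/3) = √(299/3) = √897/3 ≈ 9.9833)
-w = -√897/3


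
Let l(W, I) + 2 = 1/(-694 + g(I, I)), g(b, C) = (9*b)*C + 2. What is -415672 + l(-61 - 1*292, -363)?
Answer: -492668879345/1185229 ≈ -4.1567e+5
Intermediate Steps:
g(b, C) = 2 + 9*C*b (g(b, C) = 9*C*b + 2 = 2 + 9*C*b)
l(W, I) = -2 + 1/(-692 + 9*I²) (l(W, I) = -2 + 1/(-694 + (2 + 9*I*I)) = -2 + 1/(-694 + (2 + 9*I²)) = -2 + 1/(-692 + 9*I²))
-415672 + l(-61 - 1*292, -363) = -415672 + (1385 - 18*(-363)²)/(-692 + 9*(-363)²) = -415672 + (1385 - 18*131769)/(-692 + 9*131769) = -415672 + (1385 - 2371842)/(-692 + 1185921) = -415672 - 2370457/1185229 = -492668879345/1185229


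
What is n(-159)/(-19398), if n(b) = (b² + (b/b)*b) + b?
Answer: -157/122 ≈ -1.2869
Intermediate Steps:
n(b) = b² + 2*b (n(b) = (b² + 1*b) + b = (b² + b) + b = (b + b²) + b = b² + 2*b)
n(-159)/(-19398) = -159*(2 - 159)/(-19398) = -159*(-157)*(-1/19398) = 24963*(-1/19398) = -157/122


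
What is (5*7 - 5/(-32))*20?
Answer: 5625/8 ≈ 703.13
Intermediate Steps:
(5*7 - 5/(-32))*20 = (35 - 5*(-1/32))*20 = (35 + 5/32)*20 = (1125/32)*20 = 5625/8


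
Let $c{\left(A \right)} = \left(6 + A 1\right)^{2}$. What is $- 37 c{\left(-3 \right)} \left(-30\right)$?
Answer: $9990$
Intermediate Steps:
$c{\left(A \right)} = \left(6 + A\right)^{2}$
$- 37 c{\left(-3 \right)} \left(-30\right) = - 37 \left(6 - 3\right)^{2} \left(-30\right) = - 37 \cdot 3^{2} \left(-30\right) = \left(-37\right) 9 \left(-30\right) = \left(-333\right) \left(-30\right) = 9990$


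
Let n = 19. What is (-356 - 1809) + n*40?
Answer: -1405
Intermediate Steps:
(-356 - 1809) + n*40 = (-356 - 1809) + 19*40 = -2165 + 760 = -1405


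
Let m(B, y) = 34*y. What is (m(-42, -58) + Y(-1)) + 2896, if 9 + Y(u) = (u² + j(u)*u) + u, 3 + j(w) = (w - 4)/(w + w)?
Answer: 1831/2 ≈ 915.50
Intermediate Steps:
j(w) = -3 + (-4 + w)/(2*w) (j(w) = -3 + (w - 4)/(w + w) = -3 + (-4 + w)/((2*w)) = -3 + (-4 + w)*(1/(2*w)) = -3 + (-4 + w)/(2*w))
Y(u) = -9 + u + u² + u*(-5/2 - 2/u) (Y(u) = -9 + ((u² + (-5/2 - 2/u)*u) + u) = -9 + ((u² + u*(-5/2 - 2/u)) + u) = -9 + (u + u² + u*(-5/2 - 2/u)) = -9 + u + u² + u*(-5/2 - 2/u))
(m(-42, -58) + Y(-1)) + 2896 = (34*(-58) + (-11 + (-1)² - 3/2*(-1))) + 2896 = (-1972 + (-11 + 1 + 3/2)) + 2896 = (-1972 - 17/2) + 2896 = -3961/2 + 2896 = 1831/2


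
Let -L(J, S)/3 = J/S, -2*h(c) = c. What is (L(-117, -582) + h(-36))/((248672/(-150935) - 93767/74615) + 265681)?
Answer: 1520372028375/23218468682235136 ≈ 6.5481e-5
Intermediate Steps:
h(c) = -c/2
L(J, S) = -3*J/S
(L(-117, -582) + h(-36))/((248672/(-150935) - 93767/74615) + 265681) = (-3*(-117)/(-582) - ½*(-36))/((248672/(-150935) - 93767/74615) + 265681) = (-3*(-117)*(-1/582) + 18)/((248672*(-1/150935) - 93767*1/74615) + 265681) = (-117/194 + 18)/((-248672/150935 - 93767/74615) + 265681) = 3375/(194*(-1308295337/450480601 + 265681)) = 3375/(194*(119682828258944/450480601)) = (3375/194)*(450480601/119682828258944) = 1520372028375/23218468682235136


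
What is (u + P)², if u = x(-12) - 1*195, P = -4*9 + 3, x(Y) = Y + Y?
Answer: 63504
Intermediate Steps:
x(Y) = 2*Y
P = -33 (P = -36 + 3 = -33)
u = -219 (u = 2*(-12) - 1*195 = -24 - 195 = -219)
(u + P)² = (-219 - 33)² = (-252)² = 63504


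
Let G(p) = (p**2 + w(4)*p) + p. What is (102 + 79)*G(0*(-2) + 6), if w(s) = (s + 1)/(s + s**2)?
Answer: 15747/2 ≈ 7873.5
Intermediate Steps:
w(s) = (1 + s)/(s + s**2)
G(p) = p**2 + 5*p/4 (G(p) = (p**2 + p/4) + p = p**2 + 5*p/4)
(102 + 79)*G(0*(-2) + 6) = (102 + 79)*((0*(-2) + 6)*(5 + 4*(0*(-2) + 6))/4) = 181*((0 + 6)*(5 + 4*(0 + 6))/4) = 181*((1/4)*6*(5 + 4*6)) = 181*((1/4)*6*(5 + 24)) = 181*((1/4)*6*29) = 181*(87/2) = 15747/2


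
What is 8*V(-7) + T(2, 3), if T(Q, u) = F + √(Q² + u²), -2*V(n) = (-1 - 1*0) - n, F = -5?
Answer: -29 + √13 ≈ -25.394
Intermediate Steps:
V(n) = ½ + n/2 (V(n) = -((-1 - 1*0) - n)/2 = -((-1 + 0) - n)/2 = -(-1 - n)/2 = ½ + n/2)
T(Q, u) = -5 + √(Q² + u²)
8*V(-7) + T(2, 3) = 8*(½ + (½)*(-7)) + (-5 + √(2² + 3²)) = 8*(½ - 7/2) + (-5 + √(4 + 9)) = 8*(-3) + (-5 + √13) = -24 + (-5 + √13) = -29 + √13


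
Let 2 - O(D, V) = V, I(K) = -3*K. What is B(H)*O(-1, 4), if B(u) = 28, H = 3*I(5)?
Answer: -56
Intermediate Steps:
H = -45 (H = 3*(-3*5) = 3*(-15) = -45)
O(D, V) = 2 - V
B(H)*O(-1, 4) = 28*(2 - 1*4) = 28*(2 - 4) = 28*(-2) = -56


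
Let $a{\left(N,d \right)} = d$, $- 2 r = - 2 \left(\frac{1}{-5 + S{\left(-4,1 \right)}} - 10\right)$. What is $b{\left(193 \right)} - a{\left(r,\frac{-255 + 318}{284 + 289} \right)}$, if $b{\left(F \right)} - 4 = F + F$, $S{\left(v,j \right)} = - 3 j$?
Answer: $\frac{74469}{191} \approx 389.89$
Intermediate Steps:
$r = - \frac{81}{8}$ ($r = - \frac{\left(-2\right) \left(\frac{1}{-5 - 3} - 10\right)}{2} = - \frac{\left(-2\right) \left(\frac{1}{-8} - 10\right)}{2} = - \frac{\left(-2\right) \left(- \frac{1}{8} - 10\right)}{2} = - \frac{\left(-2\right) \left(- \frac{81}{8}\right)}{2} = \left(- \frac{1}{2}\right) \frac{81}{4} = - \frac{81}{8} \approx -10.125$)
$b{\left(F \right)} = 4 + 2 F$ ($b{\left(F \right)} = 4 + \left(F + F\right) = 4 + 2 F$)
$b{\left(193 \right)} - a{\left(r,\frac{-255 + 318}{284 + 289} \right)} = \left(4 + 2 \cdot 193\right) - \frac{-255 + 318}{284 + 289} = \left(4 + 386\right) - \frac{63}{573} = 390 - 63 \cdot \frac{1}{573} = 390 - \frac{21}{191} = \frac{74469}{191}$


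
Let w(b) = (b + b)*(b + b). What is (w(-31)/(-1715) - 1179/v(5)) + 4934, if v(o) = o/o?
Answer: 6435981/1715 ≈ 3752.8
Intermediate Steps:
v(o) = 1
w(b) = 4*b² (w(b) = (2*b)*(2*b) = 4*b²)
(w(-31)/(-1715) - 1179/v(5)) + 4934 = ((4*(-31)²)/(-1715) - 1179/1) + 4934 = ((4*961)*(-1/1715) - 1179*1) + 4934 = (3844*(-1/1715) - 1179) + 4934 = (-3844/1715 - 1179) + 4934 = -2025829/1715 + 4934 = 6435981/1715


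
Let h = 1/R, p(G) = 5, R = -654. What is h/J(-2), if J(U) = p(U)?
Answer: -1/3270 ≈ -0.00030581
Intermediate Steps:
h = -1/654 (h = 1/(-654) = -1/654 ≈ -0.0015291)
J(U) = 5
h/J(-2) = -1/654/5 = -1/654*⅕ = -1/3270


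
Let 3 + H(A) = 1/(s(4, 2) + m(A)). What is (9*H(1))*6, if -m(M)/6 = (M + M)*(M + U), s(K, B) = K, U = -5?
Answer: -4185/26 ≈ -160.96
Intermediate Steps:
m(M) = -12*M*(-5 + M) (m(M) = -6*(M + M)*(M - 5) = -6*2*M*(-5 + M) = -12*M*(-5 + M))
H(A) = -3 + 1/(4 + 12*A*(5 - A))
(9*H(1))*6 = (9*((11 - 36*1*(-5 + 1))/(4*(-1 + 3*1*(-5 + 1)))))*6 = (9*((11 - 36*1*(-4))/(4*(-1 + 3*1*(-4)))))*6 = (9*((11 + 144)/(4*(-1 - 12))))*6 = (9*((¼)*155/(-13)))*6 = (9*((¼)*(-1/13)*155))*6 = (9*(-155/52))*6 = -1395/52*6 = -4185/26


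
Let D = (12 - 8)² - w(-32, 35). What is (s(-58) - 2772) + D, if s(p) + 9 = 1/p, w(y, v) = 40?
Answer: -162691/58 ≈ -2805.0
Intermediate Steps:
s(p) = -9 + 1/p
D = -24 (D = (12 - 8)² - 1*40 = 4² - 40 = 16 - 40 = -24)
(s(-58) - 2772) + D = ((-9 + 1/(-58)) - 2772) - 24 = ((-9 - 1/58) - 2772) - 24 = (-523/58 - 2772) - 24 = -161299/58 - 24 = -162691/58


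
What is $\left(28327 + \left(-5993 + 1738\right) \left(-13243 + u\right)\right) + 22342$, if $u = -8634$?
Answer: $93137304$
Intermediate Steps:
$\left(28327 + \left(-5993 + 1738\right) \left(-13243 + u\right)\right) + 22342 = \left(28327 + \left(-5993 + 1738\right) \left(-13243 - 8634\right)\right) + 22342 = \left(28327 - -93086635\right) + 22342 = \left(28327 + 93086635\right) + 22342 = 93114962 + 22342 = 93137304$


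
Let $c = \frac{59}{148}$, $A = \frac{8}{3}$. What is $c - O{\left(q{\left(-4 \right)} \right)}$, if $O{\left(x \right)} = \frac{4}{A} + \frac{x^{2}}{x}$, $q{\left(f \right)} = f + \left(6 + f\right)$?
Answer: $\frac{133}{148} \approx 0.89865$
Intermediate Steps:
$A = \frac{8}{3}$ ($A = 8 \cdot \frac{1}{3} = \frac{8}{3} \approx 2.6667$)
$q{\left(f \right)} = 6 + 2 f$
$c = \frac{59}{148}$ ($c = 59 \cdot \frac{1}{148} = \frac{59}{148} \approx 0.39865$)
$O{\left(x \right)} = \frac{3}{2} + x$ ($O{\left(x \right)} = \frac{4}{\frac{8}{3}} + \frac{x^{2}}{x} = 4 \cdot \frac{3}{8} + x = \frac{3}{2} + x$)
$c - O{\left(q{\left(-4 \right)} \right)} = \frac{59}{148} - \left(\frac{3}{2} + \left(6 + 2 \left(-4\right)\right)\right) = \frac{59}{148} - \left(\frac{3}{2} + \left(6 - 8\right)\right) = \frac{59}{148} - \left(\frac{3}{2} - 2\right) = \frac{59}{148} - - \frac{1}{2} = \frac{59}{148} + \frac{1}{2} = \frac{133}{148}$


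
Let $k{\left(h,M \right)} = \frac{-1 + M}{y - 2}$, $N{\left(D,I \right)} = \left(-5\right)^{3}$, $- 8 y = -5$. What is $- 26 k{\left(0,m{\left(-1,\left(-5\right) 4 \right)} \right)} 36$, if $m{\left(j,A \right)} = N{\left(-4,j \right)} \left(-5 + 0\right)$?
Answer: $\frac{4672512}{11} \approx 4.2477 \cdot 10^{5}$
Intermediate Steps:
$y = \frac{5}{8}$ ($y = \left(- \frac{1}{8}\right) \left(-5\right) = \frac{5}{8} \approx 0.625$)
$N{\left(D,I \right)} = -125$
$m{\left(j,A \right)} = 625$ ($m{\left(j,A \right)} = - 125 \left(-5 + 0\right) = \left(-125\right) \left(-5\right) = 625$)
$k{\left(h,M \right)} = \frac{8}{11} - \frac{8 M}{11}$ ($k{\left(h,M \right)} = \frac{-1 + M}{\frac{5}{8} - 2} = \frac{-1 + M}{- \frac{11}{8}} = \left(-1 + M\right) \left(- \frac{8}{11}\right) = \frac{8}{11} - \frac{8 M}{11}$)
$- 26 k{\left(0,m{\left(-1,\left(-5\right) 4 \right)} \right)} 36 = - 26 \left(\frac{8}{11} - \frac{5000}{11}\right) 36 = \left(-26\right) \left(- \frac{4992}{11}\right) 36 = \frac{129792}{11} \cdot 36 = \frac{4672512}{11}$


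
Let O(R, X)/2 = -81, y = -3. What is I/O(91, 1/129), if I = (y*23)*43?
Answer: 989/54 ≈ 18.315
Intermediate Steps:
O(R, X) = -162 (O(R, X) = 2*(-81) = -162)
I = -2967 (I = -3*23*43 = -69*43 = -2967)
I/O(91, 1/129) = -2967/(-162) = -2967*(-1/162) = 989/54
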